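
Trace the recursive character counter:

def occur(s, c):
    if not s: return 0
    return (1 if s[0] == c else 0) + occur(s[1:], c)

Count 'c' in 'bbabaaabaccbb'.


s[0]='b' != 'c' -> 0
s[0]='b' != 'c' -> 0
s[0]='a' != 'c' -> 0
s[0]='b' != 'c' -> 0
s[0]='a' != 'c' -> 0
s[0]='a' != 'c' -> 0
s[0]='a' != 'c' -> 0
s[0]='b' != 'c' -> 0
s[0]='a' != 'c' -> 0
s[0]='c' == 'c' -> 1
s[0]='c' == 'c' -> 1
s[0]='b' != 'c' -> 0
s[0]='b' != 'c' -> 0
Sum: 0 + 0 + 0 + 0 + 0 + 0 + 0 + 0 + 0 + 1 + 1 + 0 + 0 = 2

2


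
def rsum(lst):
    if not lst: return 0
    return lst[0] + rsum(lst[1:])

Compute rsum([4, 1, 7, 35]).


rsum([4, 1, 7, 35]) = 4 + rsum([1, 7, 35])
rsum([1, 7, 35]) = 1 + rsum([7, 35])
rsum([7, 35]) = 7 + rsum([35])
rsum([35]) = 35 + rsum([])
rsum([]) = 0  (base case)
Total: 4 + 1 + 7 + 35 + 0 = 47

47


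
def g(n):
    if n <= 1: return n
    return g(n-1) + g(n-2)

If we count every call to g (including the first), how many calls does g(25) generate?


Let C(n) = total calls for g(n)
C(0) = 1, C(1) = 1
C(2) = 1 + C(1) + C(0) = 1 + 1 + 1 = 3
C(3) = 1 + C(2) + C(1) = 1 + 3 + 1 = 5
C(4) = 1 + C(3) + C(2) = 1 + 5 + 3 = 9
C(5) = 1 + C(4) + C(3) = 1 + 9 + 5 = 15
C(6) = 1 + C(5) + C(4) = 1 + 15 + 9 = 25
C(7) = 1 + C(6) + C(5) = 1 + 25 + 15 = 41
C(8) = 1 + C(7) + C(6) = 1 + 41 + 25 = 67
C(9) = 1 + C(8) + C(7) = 1 + 67 + 41 = 109
C(10) = 1 + C(9) + C(8) = 1 + 109 + 67 = 177
C(11) = 1 + C(10) + C(9) = 1 + 177 + 109 = 287
C(12) = 1 + C(11) + C(10) = 1 + 287 + 177 = 465
C(13) = 1 + C(12) + C(11) = 1 + 465 + 287 = 753
C(14) = 1 + C(13) + C(12) = 1 + 753 + 465 = 1219
C(15) = 1 + C(14) + C(13) = 1 + 1219 + 753 = 1973
C(16) = 1 + C(15) + C(14) = 1 + 1973 + 1219 = 3193
C(17) = 1 + C(16) + C(15) = 1 + 3193 + 1973 = 5167
C(18) = 1 + C(17) + C(16) = 1 + 5167 + 3193 = 8361
C(19) = 1 + C(18) + C(17) = 1 + 8361 + 5167 = 13529
C(20) = 1 + C(19) + C(18) = 1 + 13529 + 8361 = 21891
C(21) = 1 + C(20) + C(19) = 1 + 21891 + 13529 = 35421
C(22) = 1 + C(21) + C(20) = 1 + 35421 + 21891 = 57313
C(23) = 1 + C(22) + C(21) = 1 + 57313 + 35421 = 92735
C(24) = 1 + C(23) + C(22) = 1 + 92735 + 57313 = 150049
C(25) = 1 + C(24) + C(23) = 1 + 150049 + 92735 = 242785

242785


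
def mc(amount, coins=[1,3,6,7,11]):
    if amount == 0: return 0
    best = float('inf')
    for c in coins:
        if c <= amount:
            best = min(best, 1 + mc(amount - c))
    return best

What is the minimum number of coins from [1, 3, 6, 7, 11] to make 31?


Building up with DP:
mc(0) = 0
mc(1) = min(1+mc(0)=1+0=1) = 1
mc(2) = min(1+mc(1)=1+1=2) = 2
mc(3) = min(1+mc(2)=1+2=3, 1+mc(0)=1+0=1) = 1
mc(4) = min(1+mc(3)=1+1=2, 1+mc(1)=1+1=2) = 2
mc(5) = min(1+mc(4)=1+2=3, 1+mc(2)=1+2=3) = 3
mc(6) = min(1+mc(5)=1+3=4, 1+mc(3)=1+1=2, 1+mc(0)=1+0=1) = 1
mc(7) = min(1+mc(6)=1+1=2, 1+mc(4)=1+2=3, 1+mc(1)=1+1=2, 1+mc(0)=1+0=1) = 1
mc(8) = min(1+mc(7)=1+1=2, 1+mc(5)=1+3=4, 1+mc(2)=1+2=3, 1+mc(1)=1+1=2) = 2
mc(9) = min(1+mc(8)=1+2=3, 1+mc(6)=1+1=2, 1+mc(3)=1+1=2, 1+mc(2)=1+2=3) = 2
mc(10) = min(1+mc(9)=1+2=3, 1+mc(7)=1+1=2, 1+mc(4)=1+2=3, 1+mc(3)=1+1=2) = 2
mc(11) = min(1+mc(10)=1+2=3, 1+mc(8)=1+2=3, 1+mc(5)=1+3=4, 1+mc(4)=1+2=3, 1+mc(0)=1+0=1) = 1
mc(12) = min(1+mc(11)=1+1=2, 1+mc(9)=1+2=3, 1+mc(6)=1+1=2, 1+mc(5)=1+3=4, 1+mc(1)=1+1=2) = 2
mc(13) = min(1+mc(12)=1+2=3, 1+mc(10)=1+2=3, 1+mc(7)=1+1=2, 1+mc(6)=1+1=2, 1+mc(2)=1+2=3) = 2
mc(14) = min(1+mc(13)=1+2=3, 1+mc(11)=1+1=2, 1+mc(8)=1+2=3, 1+mc(7)=1+1=2, 1+mc(3)=1+1=2) = 2
mc(15) = min(1+mc(14)=1+2=3, 1+mc(12)=1+2=3, 1+mc(9)=1+2=3, 1+mc(8)=1+2=3, 1+mc(4)=1+2=3) = 3
mc(16) = min(1+mc(15)=1+3=4, 1+mc(13)=1+2=3, 1+mc(10)=1+2=3, 1+mc(9)=1+2=3, 1+mc(5)=1+3=4) = 3
mc(17) = min(1+mc(16)=1+3=4, 1+mc(14)=1+2=3, 1+mc(11)=1+1=2, 1+mc(10)=1+2=3, 1+mc(6)=1+1=2) = 2
mc(18) = min(1+mc(17)=1+2=3, 1+mc(15)=1+3=4, 1+mc(12)=1+2=3, 1+mc(11)=1+1=2, 1+mc(7)=1+1=2) = 2
mc(19) = min(1+mc(18)=1+2=3, 1+mc(16)=1+3=4, 1+mc(13)=1+2=3, 1+mc(12)=1+2=3, 1+mc(8)=1+2=3) = 3
mc(20) = min(1+mc(19)=1+3=4, 1+mc(17)=1+2=3, 1+mc(14)=1+2=3, 1+mc(13)=1+2=3, 1+mc(9)=1+2=3) = 3
mc(21) = min(1+mc(20)=1+3=4, 1+mc(18)=1+2=3, 1+mc(15)=1+3=4, 1+mc(14)=1+2=3, 1+mc(10)=1+2=3) = 3
mc(22) = min(1+mc(21)=1+3=4, 1+mc(19)=1+3=4, 1+mc(16)=1+3=4, 1+mc(15)=1+3=4, 1+mc(11)=1+1=2) = 2
mc(23) = min(1+mc(22)=1+2=3, 1+mc(20)=1+3=4, 1+mc(17)=1+2=3, 1+mc(16)=1+3=4, 1+mc(12)=1+2=3) = 3
mc(24) = min(1+mc(23)=1+3=4, 1+mc(21)=1+3=4, 1+mc(18)=1+2=3, 1+mc(17)=1+2=3, 1+mc(13)=1+2=3) = 3
mc(25) = min(1+mc(24)=1+3=4, 1+mc(22)=1+2=3, 1+mc(19)=1+3=4, 1+mc(18)=1+2=3, 1+mc(14)=1+2=3) = 3
mc(26) = min(1+mc(25)=1+3=4, 1+mc(23)=1+3=4, 1+mc(20)=1+3=4, 1+mc(19)=1+3=4, 1+mc(15)=1+3=4) = 4
mc(27) = min(1+mc(26)=1+4=5, 1+mc(24)=1+3=4, 1+mc(21)=1+3=4, 1+mc(20)=1+3=4, 1+mc(16)=1+3=4) = 4
mc(28) = min(1+mc(27)=1+4=5, 1+mc(25)=1+3=4, 1+mc(22)=1+2=3, 1+mc(21)=1+3=4, 1+mc(17)=1+2=3) = 3
mc(29) = min(1+mc(28)=1+3=4, 1+mc(26)=1+4=5, 1+mc(23)=1+3=4, 1+mc(22)=1+2=3, 1+mc(18)=1+2=3) = 3
mc(30) = min(1+mc(29)=1+3=4, 1+mc(27)=1+4=5, 1+mc(24)=1+3=4, 1+mc(23)=1+3=4, 1+mc(19)=1+3=4) = 4
mc(31) = min(1+mc(30)=1+4=5, 1+mc(28)=1+3=4, 1+mc(25)=1+3=4, 1+mc(24)=1+3=4, 1+mc(20)=1+3=4) = 4

4


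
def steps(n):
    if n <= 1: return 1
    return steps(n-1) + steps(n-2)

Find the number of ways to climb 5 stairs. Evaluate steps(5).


Building up from base cases:
steps(0) = 1
steps(1) = 1
steps(2) = steps(1) + steps(0) = 1 + 1 = 2
steps(3) = steps(2) + steps(1) = 2 + 1 = 3
steps(4) = steps(3) + steps(2) = 3 + 2 = 5
steps(5) = steps(4) + steps(3) = 5 + 3 = 8

8


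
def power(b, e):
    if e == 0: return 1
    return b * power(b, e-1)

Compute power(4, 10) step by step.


power(4, 10)
= 4 * power(4, 9)
= 4 * 4 * power(4, 8)
= 4 * 4 * 4 * power(4, 7)
= 4 * 4 * 4 * 4 * power(4, 6)
= 4 * 4 * 4 * 4 * 4 * power(4, 5)
= 4 * 4 * 4 * 4 * 4 * 4 * power(4, 4)
= 4 * 4 * 4 * 4 * 4 * 4 * 4 * power(4, 3)
= 4 * 4 * 4 * 4 * 4 * 4 * 4 * 4 * power(4, 2)
= 4 * 4 * 4 * 4 * 4 * 4 * 4 * 4 * 4 * power(4, 1)
= 4 * 4 * 4 * 4 * 4 * 4 * 4 * 4 * 4 * 4 * power(4, 0)
= 4 * 4 * 4 * 4 * 4 * 4 * 4 * 4 * 4 * 4 * 1
= 1048576

1048576


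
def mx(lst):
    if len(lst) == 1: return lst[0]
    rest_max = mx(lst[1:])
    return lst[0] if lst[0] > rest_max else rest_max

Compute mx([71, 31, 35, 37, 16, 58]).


mx([71, 31, 35, 37, 16, 58]): compare 71 with mx([31, 35, 37, 16, 58])
mx([31, 35, 37, 16, 58]): compare 31 with mx([35, 37, 16, 58])
mx([35, 37, 16, 58]): compare 35 with mx([37, 16, 58])
mx([37, 16, 58]): compare 37 with mx([16, 58])
mx([16, 58]): compare 16 with mx([58])
mx([58]) = 58  (base case)
Compare 16 with 58 -> 58
Compare 37 with 58 -> 58
Compare 35 with 58 -> 58
Compare 31 with 58 -> 58
Compare 71 with 58 -> 71

71


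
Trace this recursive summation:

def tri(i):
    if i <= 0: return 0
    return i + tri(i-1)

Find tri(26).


tri(26)
= 26 + 25 + 24 + 23 + 22 + 21 + 20 + 19 + 18 + 17 + 16 + 15 + 14 + 13 + 12 + 11 + 10 + 9 + 8 + 7 + 6 + 5 + 4 + 3 + 2 + 1 + tri(0)
= 26 + 25 + 24 + 23 + 22 + 21 + 20 + 19 + 18 + 17 + 16 + 15 + 14 + 13 + 12 + 11 + 10 + 9 + 8 + 7 + 6 + 5 + 4 + 3 + 2 + 1 + 0
= 351

351


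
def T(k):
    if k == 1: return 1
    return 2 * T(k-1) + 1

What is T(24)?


T(24) = 2 * T(23) + 1
T(23) = 2 * T(22) + 1
T(22) = 2 * T(21) + 1
T(21) = 2 * T(20) + 1
T(20) = 2 * T(19) + 1
T(19) = 2 * T(18) + 1
T(18) = 2 * T(17) + 1
T(17) = 2 * T(16) + 1
T(16) = 2 * T(15) + 1
T(15) = 2 * T(14) + 1
T(14) = 2 * T(13) + 1
T(13) = 2 * T(12) + 1
T(12) = 2 * T(11) + 1
T(11) = 2 * T(10) + 1
T(10) = 2 * T(9) + 1
T(9) = 2 * T(8) + 1
T(8) = 2 * T(7) + 1
T(7) = 2 * T(6) + 1
T(6) = 2 * T(5) + 1
T(5) = 2 * T(4) + 1
T(4) = 2 * T(3) + 1
T(3) = 2 * T(2) + 1
T(2) = 2 * T(1) + 1
T(1) = 1  (base case)
T(2) = 2 * 1 + 1 = 3
T(3) = 2 * 3 + 1 = 7
T(4) = 2 * 7 + 1 = 15
T(5) = 2 * 15 + 1 = 31
T(6) = 2 * 31 + 1 = 63
T(7) = 2 * 63 + 1 = 127
T(8) = 2 * 127 + 1 = 255
T(9) = 2 * 255 + 1 = 511
T(10) = 2 * 511 + 1 = 1023
T(11) = 2 * 1023 + 1 = 2047
T(12) = 2 * 2047 + 1 = 4095
T(13) = 2 * 4095 + 1 = 8191
T(14) = 2 * 8191 + 1 = 16383
T(15) = 2 * 16383 + 1 = 32767
T(16) = 2 * 32767 + 1 = 65535
T(17) = 2 * 65535 + 1 = 131071
T(18) = 2 * 131071 + 1 = 262143
T(19) = 2 * 262143 + 1 = 524287
T(20) = 2 * 524287 + 1 = 1048575
T(21) = 2 * 1048575 + 1 = 2097151
T(22) = 2 * 2097151 + 1 = 4194303
T(23) = 2 * 4194303 + 1 = 8388607
T(24) = 2 * 8388607 + 1 = 16777215

16777215


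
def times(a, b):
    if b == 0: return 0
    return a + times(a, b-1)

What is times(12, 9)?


times(12, 9) = 12 + times(12, 8)
times(12, 8) = 12 + times(12, 7)
times(12, 7) = 12 + times(12, 6)
times(12, 6) = 12 + times(12, 5)
times(12, 5) = 12 + times(12, 4)
times(12, 4) = 12 + times(12, 3)
times(12, 3) = 12 + times(12, 2)
times(12, 2) = 12 + times(12, 1)
times(12, 1) = 12 + times(12, 0)
times(12, 0) = 0  (base case)
Total: 12 + 12 + 12 + 12 + 12 + 12 + 12 + 12 + 12 + 0 = 108

108


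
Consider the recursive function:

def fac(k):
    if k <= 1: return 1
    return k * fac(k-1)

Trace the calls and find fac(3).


fac(3)
= 3 * fac(2)
= 3 * 2 * fac(1)
= 3 * 2 * 1
= 6

6


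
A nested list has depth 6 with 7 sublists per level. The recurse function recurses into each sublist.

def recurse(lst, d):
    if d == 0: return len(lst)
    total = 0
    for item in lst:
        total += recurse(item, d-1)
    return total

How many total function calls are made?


At depth 0 (root): 1 call
At depth 1: each of 1 parents calls recurse on 7 children = 7 calls
At depth 2: each of 7 parents calls recurse on 7 children = 49 calls
At depth 3: each of 49 parents calls recurse on 7 children = 343 calls
At depth 4: each of 343 parents calls recurse on 7 children = 2401 calls
At depth 5: each of 2401 parents calls recurse on 7 children = 16807 calls
At depth 6: each of 16807 parents calls recurse on 7 children = 117649 calls
Total: 1 + 7 + 49 + 343 + 2401 + 16807 + 117649 = 137257

137257


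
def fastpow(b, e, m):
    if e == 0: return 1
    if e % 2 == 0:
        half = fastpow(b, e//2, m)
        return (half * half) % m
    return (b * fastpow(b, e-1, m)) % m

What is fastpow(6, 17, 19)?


fastpow(6, 17, 19): e is odd, compute fastpow(6, 16, 19)
  fastpow(6, 16, 19): e is even, compute fastpow(6, 8, 19)
    fastpow(6, 8, 19): e is even, compute fastpow(6, 4, 19)
      fastpow(6, 4, 19): e is even, compute fastpow(6, 2, 19)
        fastpow(6, 2, 19): e is even, compute fastpow(6, 1, 19)
          fastpow(6, 1, 19): e is odd, compute fastpow(6, 0, 19)
          fastpow(6, 0, 19) = 1
          (6 * 1) % 19 = 6
        half=6, (6*6) % 19 = 17
      half=17, (17*17) % 19 = 4
    half=4, (4*4) % 19 = 16
  half=16, (16*16) % 19 = 9
(6 * 9) % 19 = 16

16


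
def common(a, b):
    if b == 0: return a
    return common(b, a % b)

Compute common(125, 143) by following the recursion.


common(125, 143) = common(143, 125)
common(143, 125) = common(125, 18)
common(125, 18) = common(18, 17)
common(18, 17) = common(17, 1)
common(17, 1) = common(1, 0)
common(1, 0) = 1  (base case)

1


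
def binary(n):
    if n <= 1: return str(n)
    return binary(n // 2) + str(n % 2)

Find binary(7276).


binary(7276) = binary(3638) + '0'
binary(3638) = binary(1819) + '0'
binary(1819) = binary(909) + '1'
binary(909) = binary(454) + '1'
binary(454) = binary(227) + '0'
binary(227) = binary(113) + '1'
binary(113) = binary(56) + '1'
binary(56) = binary(28) + '0'
binary(28) = binary(14) + '0'
binary(14) = binary(7) + '0'
binary(7) = binary(3) + '1'
binary(3) = binary(1) + '1'
binary(1) = '1'  (base case)
Concatenating: '1' + '1' + '1' + '0' + '0' + '0' + '1' + '1' + '0' + '1' + '1' + '0' + '0' = '1110001101100'

1110001101100


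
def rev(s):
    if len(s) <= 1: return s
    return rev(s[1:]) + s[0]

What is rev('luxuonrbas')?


rev('luxuonrbas') = rev('uxuonrbas') + 'l'
rev('uxuonrbas') = rev('xuonrbas') + 'u'
rev('xuonrbas') = rev('uonrbas') + 'x'
rev('uonrbas') = rev('onrbas') + 'u'
rev('onrbas') = rev('nrbas') + 'o'
rev('nrbas') = rev('rbas') + 'n'
rev('rbas') = rev('bas') + 'r'
rev('bas') = rev('as') + 'b'
rev('as') = rev('s') + 'a'
rev('s') = 's'  (base case)
Concatenating: 's' + 'a' + 'b' + 'r' + 'n' + 'o' + 'u' + 'x' + 'u' + 'l' = 'sabrnouxul'

sabrnouxul


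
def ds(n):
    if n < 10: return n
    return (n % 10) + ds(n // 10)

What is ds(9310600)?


ds(9310600) = 0 + ds(931060)
ds(931060) = 0 + ds(93106)
ds(93106) = 6 + ds(9310)
ds(9310) = 0 + ds(931)
ds(931) = 1 + ds(93)
ds(93) = 3 + ds(9)
ds(9) = 9  (base case)
Total: 0 + 0 + 6 + 0 + 1 + 3 + 9 = 19

19


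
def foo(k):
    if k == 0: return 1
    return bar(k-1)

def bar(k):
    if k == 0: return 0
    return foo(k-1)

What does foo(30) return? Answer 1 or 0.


foo(30) = bar(29)
bar(29) = foo(28)
foo(28) = bar(27)
bar(27) = foo(26)
foo(26) = bar(25)
bar(25) = foo(24)
foo(24) = bar(23)
bar(23) = foo(22)
foo(22) = bar(21)
bar(21) = foo(20)
foo(20) = bar(19)
bar(19) = foo(18)
foo(18) = bar(17)
bar(17) = foo(16)
foo(16) = bar(15)
bar(15) = foo(14)
foo(14) = bar(13)
bar(13) = foo(12)
foo(12) = bar(11)
bar(11) = foo(10)
foo(10) = bar(9)
bar(9) = foo(8)
foo(8) = bar(7)
bar(7) = foo(6)
foo(6) = bar(5)
bar(5) = foo(4)
foo(4) = bar(3)
bar(3) = foo(2)
foo(2) = bar(1)
bar(1) = foo(0)
foo(0) = 1  (base case)
Result: 1

1


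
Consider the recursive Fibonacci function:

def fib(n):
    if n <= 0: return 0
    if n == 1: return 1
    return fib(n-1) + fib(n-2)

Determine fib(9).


Computing fib(9) bottom-up:
fib(0) = 0
fib(1) = 1
fib(2) = fib(1) + fib(0) = 1 + 0 = 1
fib(3) = fib(2) + fib(1) = 1 + 1 = 2
fib(4) = fib(3) + fib(2) = 2 + 1 = 3
fib(5) = fib(4) + fib(3) = 3 + 2 = 5
fib(6) = fib(5) + fib(4) = 5 + 3 = 8
fib(7) = fib(6) + fib(5) = 8 + 5 = 13
fib(8) = fib(7) + fib(6) = 13 + 8 = 21
fib(9) = fib(8) + fib(7) = 21 + 13 = 34

34


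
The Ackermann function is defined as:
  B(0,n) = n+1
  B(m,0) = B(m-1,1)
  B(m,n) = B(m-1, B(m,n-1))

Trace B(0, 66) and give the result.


B(0, 66) = 67
Result: B(0, 66) = 67

67


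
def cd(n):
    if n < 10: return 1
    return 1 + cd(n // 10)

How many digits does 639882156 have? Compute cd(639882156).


cd(639882156) = 1 + cd(63988215)
cd(63988215) = 1 + cd(6398821)
cd(6398821) = 1 + cd(639882)
cd(639882) = 1 + cd(63988)
cd(63988) = 1 + cd(6398)
cd(6398) = 1 + cd(639)
cd(639) = 1 + cd(63)
cd(63) = 1 + cd(6)
cd(6) = 1  (base case: 6 < 10)
Unwinding: 1 + 1 + 1 + 1 + 1 + 1 + 1 + 1 + 1 = 9

9


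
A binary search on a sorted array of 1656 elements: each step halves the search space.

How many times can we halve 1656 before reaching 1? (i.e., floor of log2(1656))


1656 / 2 = 828
828 / 2 = 414
414 / 2 = 207
207 / 2 = 103
103 / 2 = 51
51 / 2 = 25
25 / 2 = 12
12 / 2 = 6
6 / 2 = 3
3 / 2 = 1
Reached 1 after 10 halvings

10


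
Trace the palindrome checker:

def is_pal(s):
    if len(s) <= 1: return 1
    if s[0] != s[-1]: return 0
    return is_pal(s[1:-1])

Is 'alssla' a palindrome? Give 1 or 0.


is_pal('alssla'): s[0]='a' == s[-1]='a' -> check is_pal('lssl')
is_pal('lssl'): s[0]='l' == s[-1]='l' -> check is_pal('ss')
is_pal('ss'): s[0]='s' == s[-1]='s' -> check is_pal('')
is_pal(''): len <= 1 -> return 1  (base case)
Result: 1 (palindrome)

1


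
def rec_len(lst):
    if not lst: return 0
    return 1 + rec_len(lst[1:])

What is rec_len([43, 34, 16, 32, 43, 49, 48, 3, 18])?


rec_len([43, 34, 16, 32, 43, 49, 48, 3, 18]) = 1 + rec_len([34, 16, 32, 43, 49, 48, 3, 18])
rec_len([34, 16, 32, 43, 49, 48, 3, 18]) = 1 + rec_len([16, 32, 43, 49, 48, 3, 18])
rec_len([16, 32, 43, 49, 48, 3, 18]) = 1 + rec_len([32, 43, 49, 48, 3, 18])
rec_len([32, 43, 49, 48, 3, 18]) = 1 + rec_len([43, 49, 48, 3, 18])
rec_len([43, 49, 48, 3, 18]) = 1 + rec_len([49, 48, 3, 18])
rec_len([49, 48, 3, 18]) = 1 + rec_len([48, 3, 18])
rec_len([48, 3, 18]) = 1 + rec_len([3, 18])
rec_len([3, 18]) = 1 + rec_len([18])
rec_len([18]) = 1 + rec_len([])
rec_len([]) = 0  (base case)
Unwinding: 1 + 1 + 1 + 1 + 1 + 1 + 1 + 1 + 1 + 0 = 9

9


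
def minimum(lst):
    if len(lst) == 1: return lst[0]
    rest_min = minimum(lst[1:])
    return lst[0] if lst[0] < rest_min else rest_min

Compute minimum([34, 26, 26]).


minimum([34, 26, 26]): compare 34 with minimum([26, 26])
minimum([26, 26]): compare 26 with minimum([26])
minimum([26]) = 26  (base case)
Compare 26 with 26 -> 26
Compare 34 with 26 -> 26

26


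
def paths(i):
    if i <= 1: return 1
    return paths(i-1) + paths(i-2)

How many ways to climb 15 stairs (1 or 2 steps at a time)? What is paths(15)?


Building up from base cases:
paths(0) = 1
paths(1) = 1
paths(2) = paths(1) + paths(0) = 1 + 1 = 2
paths(3) = paths(2) + paths(1) = 2 + 1 = 3
paths(4) = paths(3) + paths(2) = 3 + 2 = 5
paths(5) = paths(4) + paths(3) = 5 + 3 = 8
paths(6) = paths(5) + paths(4) = 8 + 5 = 13
paths(7) = paths(6) + paths(5) = 13 + 8 = 21
paths(8) = paths(7) + paths(6) = 21 + 13 = 34
paths(9) = paths(8) + paths(7) = 34 + 21 = 55
paths(10) = paths(9) + paths(8) = 55 + 34 = 89
paths(11) = paths(10) + paths(9) = 89 + 55 = 144
paths(12) = paths(11) + paths(10) = 144 + 89 = 233
paths(13) = paths(12) + paths(11) = 233 + 144 = 377
paths(14) = paths(13) + paths(12) = 377 + 233 = 610
paths(15) = paths(14) + paths(13) = 610 + 377 = 987

987


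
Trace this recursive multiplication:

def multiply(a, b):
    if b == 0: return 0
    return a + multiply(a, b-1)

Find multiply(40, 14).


multiply(40, 14) = 40 + multiply(40, 13)
multiply(40, 13) = 40 + multiply(40, 12)
multiply(40, 12) = 40 + multiply(40, 11)
multiply(40, 11) = 40 + multiply(40, 10)
multiply(40, 10) = 40 + multiply(40, 9)
multiply(40, 9) = 40 + multiply(40, 8)
multiply(40, 8) = 40 + multiply(40, 7)
multiply(40, 7) = 40 + multiply(40, 6)
multiply(40, 6) = 40 + multiply(40, 5)
multiply(40, 5) = 40 + multiply(40, 4)
multiply(40, 4) = 40 + multiply(40, 3)
multiply(40, 3) = 40 + multiply(40, 2)
multiply(40, 2) = 40 + multiply(40, 1)
multiply(40, 1) = 40 + multiply(40, 0)
multiply(40, 0) = 0  (base case)
Total: 40 + 40 + 40 + 40 + 40 + 40 + 40 + 40 + 40 + 40 + 40 + 40 + 40 + 40 + 0 = 560

560


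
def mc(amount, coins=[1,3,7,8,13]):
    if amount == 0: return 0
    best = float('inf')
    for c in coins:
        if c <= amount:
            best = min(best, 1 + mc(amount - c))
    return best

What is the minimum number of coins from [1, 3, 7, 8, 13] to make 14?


Building up with DP:
mc(0) = 0
mc(1) = min(1+mc(0)=1+0=1) = 1
mc(2) = min(1+mc(1)=1+1=2) = 2
mc(3) = min(1+mc(2)=1+2=3, 1+mc(0)=1+0=1) = 1
mc(4) = min(1+mc(3)=1+1=2, 1+mc(1)=1+1=2) = 2
mc(5) = min(1+mc(4)=1+2=3, 1+mc(2)=1+2=3) = 3
mc(6) = min(1+mc(5)=1+3=4, 1+mc(3)=1+1=2) = 2
mc(7) = min(1+mc(6)=1+2=3, 1+mc(4)=1+2=3, 1+mc(0)=1+0=1) = 1
mc(8) = min(1+mc(7)=1+1=2, 1+mc(5)=1+3=4, 1+mc(1)=1+1=2, 1+mc(0)=1+0=1) = 1
mc(9) = min(1+mc(8)=1+1=2, 1+mc(6)=1+2=3, 1+mc(2)=1+2=3, 1+mc(1)=1+1=2) = 2
mc(10) = min(1+mc(9)=1+2=3, 1+mc(7)=1+1=2, 1+mc(3)=1+1=2, 1+mc(2)=1+2=3) = 2
mc(11) = min(1+mc(10)=1+2=3, 1+mc(8)=1+1=2, 1+mc(4)=1+2=3, 1+mc(3)=1+1=2) = 2
mc(12) = min(1+mc(11)=1+2=3, 1+mc(9)=1+2=3, 1+mc(5)=1+3=4, 1+mc(4)=1+2=3) = 3
mc(13) = min(1+mc(12)=1+3=4, 1+mc(10)=1+2=3, 1+mc(6)=1+2=3, 1+mc(5)=1+3=4, 1+mc(0)=1+0=1) = 1
mc(14) = min(1+mc(13)=1+1=2, 1+mc(11)=1+2=3, 1+mc(7)=1+1=2, 1+mc(6)=1+2=3, 1+mc(1)=1+1=2) = 2

2


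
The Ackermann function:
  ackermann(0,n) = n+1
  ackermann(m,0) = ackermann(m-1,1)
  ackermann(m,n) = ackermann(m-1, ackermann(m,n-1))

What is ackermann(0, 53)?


ackermann(0, 53) = 54
Result: ackermann(0, 53) = 54

54


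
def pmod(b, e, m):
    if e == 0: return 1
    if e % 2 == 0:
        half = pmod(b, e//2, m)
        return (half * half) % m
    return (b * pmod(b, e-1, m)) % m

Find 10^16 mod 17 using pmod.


pmod(10, 16, 17): e is even, compute pmod(10, 8, 17)
  pmod(10, 8, 17): e is even, compute pmod(10, 4, 17)
    pmod(10, 4, 17): e is even, compute pmod(10, 2, 17)
      pmod(10, 2, 17): e is even, compute pmod(10, 1, 17)
        pmod(10, 1, 17): e is odd, compute pmod(10, 0, 17)
          pmod(10, 0, 17) = 1
        (10 * 1) % 17 = 10
      half=10, (10*10) % 17 = 15
    half=15, (15*15) % 17 = 4
  half=4, (4*4) % 17 = 16
half=16, (16*16) % 17 = 1

1


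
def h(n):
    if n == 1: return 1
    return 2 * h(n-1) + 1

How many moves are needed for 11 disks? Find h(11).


h(11) = 2 * h(10) + 1
h(10) = 2 * h(9) + 1
h(9) = 2 * h(8) + 1
h(8) = 2 * h(7) + 1
h(7) = 2 * h(6) + 1
h(6) = 2 * h(5) + 1
h(5) = 2 * h(4) + 1
h(4) = 2 * h(3) + 1
h(3) = 2 * h(2) + 1
h(2) = 2 * h(1) + 1
h(1) = 1  (base case)
h(2) = 2 * 1 + 1 = 3
h(3) = 2 * 3 + 1 = 7
h(4) = 2 * 7 + 1 = 15
h(5) = 2 * 15 + 1 = 31
h(6) = 2 * 31 + 1 = 63
h(7) = 2 * 63 + 1 = 127
h(8) = 2 * 127 + 1 = 255
h(9) = 2 * 255 + 1 = 511
h(10) = 2 * 511 + 1 = 1023
h(11) = 2 * 1023 + 1 = 2047

2047


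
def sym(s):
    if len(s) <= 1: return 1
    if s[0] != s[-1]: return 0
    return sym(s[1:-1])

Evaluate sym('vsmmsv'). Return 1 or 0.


sym('vsmmsv'): s[0]='v' == s[-1]='v' -> check sym('smms')
sym('smms'): s[0]='s' == s[-1]='s' -> check sym('mm')
sym('mm'): s[0]='m' == s[-1]='m' -> check sym('')
sym(''): len <= 1 -> return 1  (base case)
Result: 1 (palindrome)

1


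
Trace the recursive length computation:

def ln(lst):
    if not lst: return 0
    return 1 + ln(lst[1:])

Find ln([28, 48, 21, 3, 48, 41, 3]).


ln([28, 48, 21, 3, 48, 41, 3]) = 1 + ln([48, 21, 3, 48, 41, 3])
ln([48, 21, 3, 48, 41, 3]) = 1 + ln([21, 3, 48, 41, 3])
ln([21, 3, 48, 41, 3]) = 1 + ln([3, 48, 41, 3])
ln([3, 48, 41, 3]) = 1 + ln([48, 41, 3])
ln([48, 41, 3]) = 1 + ln([41, 3])
ln([41, 3]) = 1 + ln([3])
ln([3]) = 1 + ln([])
ln([]) = 0  (base case)
Unwinding: 1 + 1 + 1 + 1 + 1 + 1 + 1 + 0 = 7

7


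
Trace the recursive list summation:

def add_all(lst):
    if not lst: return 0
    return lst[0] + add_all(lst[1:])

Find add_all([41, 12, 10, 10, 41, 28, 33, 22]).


add_all([41, 12, 10, 10, 41, 28, 33, 22]) = 41 + add_all([12, 10, 10, 41, 28, 33, 22])
add_all([12, 10, 10, 41, 28, 33, 22]) = 12 + add_all([10, 10, 41, 28, 33, 22])
add_all([10, 10, 41, 28, 33, 22]) = 10 + add_all([10, 41, 28, 33, 22])
add_all([10, 41, 28, 33, 22]) = 10 + add_all([41, 28, 33, 22])
add_all([41, 28, 33, 22]) = 41 + add_all([28, 33, 22])
add_all([28, 33, 22]) = 28 + add_all([33, 22])
add_all([33, 22]) = 33 + add_all([22])
add_all([22]) = 22 + add_all([])
add_all([]) = 0  (base case)
Total: 41 + 12 + 10 + 10 + 41 + 28 + 33 + 22 + 0 = 197

197


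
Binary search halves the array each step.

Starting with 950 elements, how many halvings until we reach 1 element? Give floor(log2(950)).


950 / 2 = 475
475 / 2 = 237
237 / 2 = 118
118 / 2 = 59
59 / 2 = 29
29 / 2 = 14
14 / 2 = 7
7 / 2 = 3
3 / 2 = 1
Reached 1 after 9 halvings

9


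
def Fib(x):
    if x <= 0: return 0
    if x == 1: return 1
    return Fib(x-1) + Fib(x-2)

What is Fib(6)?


Computing Fib(6) bottom-up:
Fib(0) = 0
Fib(1) = 1
Fib(2) = Fib(1) + Fib(0) = 1 + 0 = 1
Fib(3) = Fib(2) + Fib(1) = 1 + 1 = 2
Fib(4) = Fib(3) + Fib(2) = 2 + 1 = 3
Fib(5) = Fib(4) + Fib(3) = 3 + 2 = 5
Fib(6) = Fib(5) + Fib(4) = 5 + 3 = 8

8


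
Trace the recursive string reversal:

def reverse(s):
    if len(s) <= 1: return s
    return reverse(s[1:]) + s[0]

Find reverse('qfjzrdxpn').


reverse('qfjzrdxpn') = reverse('fjzrdxpn') + 'q'
reverse('fjzrdxpn') = reverse('jzrdxpn') + 'f'
reverse('jzrdxpn') = reverse('zrdxpn') + 'j'
reverse('zrdxpn') = reverse('rdxpn') + 'z'
reverse('rdxpn') = reverse('dxpn') + 'r'
reverse('dxpn') = reverse('xpn') + 'd'
reverse('xpn') = reverse('pn') + 'x'
reverse('pn') = reverse('n') + 'p'
reverse('n') = 'n'  (base case)
Concatenating: 'n' + 'p' + 'x' + 'd' + 'r' + 'z' + 'j' + 'f' + 'q' = 'npxdrzjfq'

npxdrzjfq


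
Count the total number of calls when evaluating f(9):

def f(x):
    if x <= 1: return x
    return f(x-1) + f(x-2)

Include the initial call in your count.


Let C(n) = total calls for f(n)
C(0) = 1, C(1) = 1
C(2) = 1 + C(1) + C(0) = 1 + 1 + 1 = 3
C(3) = 1 + C(2) + C(1) = 1 + 3 + 1 = 5
C(4) = 1 + C(3) + C(2) = 1 + 5 + 3 = 9
C(5) = 1 + C(4) + C(3) = 1 + 9 + 5 = 15
C(6) = 1 + C(5) + C(4) = 1 + 15 + 9 = 25
C(7) = 1 + C(6) + C(5) = 1 + 25 + 15 = 41
C(8) = 1 + C(7) + C(6) = 1 + 41 + 25 = 67
C(9) = 1 + C(8) + C(7) = 1 + 67 + 41 = 109

109


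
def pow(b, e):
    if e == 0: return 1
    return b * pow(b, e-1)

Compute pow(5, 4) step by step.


pow(5, 4)
= 5 * pow(5, 3)
= 5 * 5 * pow(5, 2)
= 5 * 5 * 5 * pow(5, 1)
= 5 * 5 * 5 * 5 * pow(5, 0)
= 5 * 5 * 5 * 5 * 1
= 625

625


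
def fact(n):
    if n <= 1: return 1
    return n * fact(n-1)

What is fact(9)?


fact(9)
= 9 * fact(8)
= 9 * 8 * fact(7)
= 9 * 8 * 7 * fact(6)
= 9 * 8 * 7 * 6 * fact(5)
= 9 * 8 * 7 * 6 * 5 * fact(4)
= 9 * 8 * 7 * 6 * 5 * 4 * fact(3)
= 9 * 8 * 7 * 6 * 5 * 4 * 3 * fact(2)
= 9 * 8 * 7 * 6 * 5 * 4 * 3 * 2 * fact(1)
= 9 * 8 * 7 * 6 * 5 * 4 * 3 * 2 * 1
= 362880

362880


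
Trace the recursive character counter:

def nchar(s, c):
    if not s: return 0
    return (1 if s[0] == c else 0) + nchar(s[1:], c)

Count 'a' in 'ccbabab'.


s[0]='c' != 'a' -> 0
s[0]='c' != 'a' -> 0
s[0]='b' != 'a' -> 0
s[0]='a' == 'a' -> 1
s[0]='b' != 'a' -> 0
s[0]='a' == 'a' -> 1
s[0]='b' != 'a' -> 0
Sum: 0 + 0 + 0 + 1 + 0 + 1 + 0 = 2

2


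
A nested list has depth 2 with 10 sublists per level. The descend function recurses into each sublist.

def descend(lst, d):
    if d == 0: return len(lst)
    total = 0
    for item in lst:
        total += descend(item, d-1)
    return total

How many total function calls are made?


At depth 0 (root): 1 call
At depth 1: each of 1 parents calls descend on 10 children = 10 calls
At depth 2: each of 10 parents calls descend on 10 children = 100 calls
Total: 1 + 10 + 100 = 111

111


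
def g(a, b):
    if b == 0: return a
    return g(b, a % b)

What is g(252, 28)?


g(252, 28) = g(28, 0)
g(28, 0) = 28  (base case)

28


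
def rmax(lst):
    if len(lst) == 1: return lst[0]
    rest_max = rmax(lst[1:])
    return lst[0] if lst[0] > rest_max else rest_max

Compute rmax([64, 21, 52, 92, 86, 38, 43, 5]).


rmax([64, 21, 52, 92, 86, 38, 43, 5]): compare 64 with rmax([21, 52, 92, 86, 38, 43, 5])
rmax([21, 52, 92, 86, 38, 43, 5]): compare 21 with rmax([52, 92, 86, 38, 43, 5])
rmax([52, 92, 86, 38, 43, 5]): compare 52 with rmax([92, 86, 38, 43, 5])
rmax([92, 86, 38, 43, 5]): compare 92 with rmax([86, 38, 43, 5])
rmax([86, 38, 43, 5]): compare 86 with rmax([38, 43, 5])
rmax([38, 43, 5]): compare 38 with rmax([43, 5])
rmax([43, 5]): compare 43 with rmax([5])
rmax([5]) = 5  (base case)
Compare 43 with 5 -> 43
Compare 38 with 43 -> 43
Compare 86 with 43 -> 86
Compare 92 with 86 -> 92
Compare 52 with 92 -> 92
Compare 21 with 92 -> 92
Compare 64 with 92 -> 92

92


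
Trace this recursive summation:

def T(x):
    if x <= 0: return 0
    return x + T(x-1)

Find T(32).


T(32)
= 32 + 31 + 30 + 29 + 28 + 27 + 26 + 25 + 24 + 23 + 22 + 21 + 20 + 19 + 18 + 17 + 16 + 15 + 14 + 13 + 12 + 11 + 10 + 9 + 8 + 7 + 6 + 5 + 4 + 3 + 2 + 1 + T(0)
= 32 + 31 + 30 + 29 + 28 + 27 + 26 + 25 + 24 + 23 + 22 + 21 + 20 + 19 + 18 + 17 + 16 + 15 + 14 + 13 + 12 + 11 + 10 + 9 + 8 + 7 + 6 + 5 + 4 + 3 + 2 + 1 + 0
= 528

528


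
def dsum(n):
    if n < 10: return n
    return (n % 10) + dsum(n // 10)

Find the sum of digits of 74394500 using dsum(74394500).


dsum(74394500) = 0 + dsum(7439450)
dsum(7439450) = 0 + dsum(743945)
dsum(743945) = 5 + dsum(74394)
dsum(74394) = 4 + dsum(7439)
dsum(7439) = 9 + dsum(743)
dsum(743) = 3 + dsum(74)
dsum(74) = 4 + dsum(7)
dsum(7) = 7  (base case)
Total: 0 + 0 + 5 + 4 + 9 + 3 + 4 + 7 = 32

32


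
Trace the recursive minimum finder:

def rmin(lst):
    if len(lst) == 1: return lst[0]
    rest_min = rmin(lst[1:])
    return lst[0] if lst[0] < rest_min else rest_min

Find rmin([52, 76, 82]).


rmin([52, 76, 82]): compare 52 with rmin([76, 82])
rmin([76, 82]): compare 76 with rmin([82])
rmin([82]) = 82  (base case)
Compare 76 with 82 -> 76
Compare 52 with 76 -> 52

52


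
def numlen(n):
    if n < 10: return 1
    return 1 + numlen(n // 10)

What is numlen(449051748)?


numlen(449051748) = 1 + numlen(44905174)
numlen(44905174) = 1 + numlen(4490517)
numlen(4490517) = 1 + numlen(449051)
numlen(449051) = 1 + numlen(44905)
numlen(44905) = 1 + numlen(4490)
numlen(4490) = 1 + numlen(449)
numlen(449) = 1 + numlen(44)
numlen(44) = 1 + numlen(4)
numlen(4) = 1  (base case: 4 < 10)
Unwinding: 1 + 1 + 1 + 1 + 1 + 1 + 1 + 1 + 1 = 9

9


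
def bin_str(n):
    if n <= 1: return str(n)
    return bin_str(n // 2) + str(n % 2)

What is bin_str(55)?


bin_str(55) = bin_str(27) + '1'
bin_str(27) = bin_str(13) + '1'
bin_str(13) = bin_str(6) + '1'
bin_str(6) = bin_str(3) + '0'
bin_str(3) = bin_str(1) + '1'
bin_str(1) = '1'  (base case)
Concatenating: '1' + '1' + '0' + '1' + '1' + '1' = '110111'

110111


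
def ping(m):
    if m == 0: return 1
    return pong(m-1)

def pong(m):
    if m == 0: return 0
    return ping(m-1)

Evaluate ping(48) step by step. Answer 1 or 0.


ping(48) = pong(47)
pong(47) = ping(46)
ping(46) = pong(45)
pong(45) = ping(44)
ping(44) = pong(43)
pong(43) = ping(42)
ping(42) = pong(41)
pong(41) = ping(40)
ping(40) = pong(39)
pong(39) = ping(38)
ping(38) = pong(37)
pong(37) = ping(36)
ping(36) = pong(35)
pong(35) = ping(34)
ping(34) = pong(33)
pong(33) = ping(32)
ping(32) = pong(31)
pong(31) = ping(30)
ping(30) = pong(29)
pong(29) = ping(28)
ping(28) = pong(27)
pong(27) = ping(26)
ping(26) = pong(25)
pong(25) = ping(24)
ping(24) = pong(23)
pong(23) = ping(22)
ping(22) = pong(21)
pong(21) = ping(20)
ping(20) = pong(19)
pong(19) = ping(18)
ping(18) = pong(17)
pong(17) = ping(16)
ping(16) = pong(15)
pong(15) = ping(14)
ping(14) = pong(13)
pong(13) = ping(12)
ping(12) = pong(11)
pong(11) = ping(10)
ping(10) = pong(9)
pong(9) = ping(8)
ping(8) = pong(7)
pong(7) = ping(6)
ping(6) = pong(5)
pong(5) = ping(4)
ping(4) = pong(3)
pong(3) = ping(2)
ping(2) = pong(1)
pong(1) = ping(0)
ping(0) = 1  (base case)
Result: 1

1


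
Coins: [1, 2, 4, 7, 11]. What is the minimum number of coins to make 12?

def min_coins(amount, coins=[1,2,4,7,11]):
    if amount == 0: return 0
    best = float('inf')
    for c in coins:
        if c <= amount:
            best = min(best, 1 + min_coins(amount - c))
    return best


Building up with DP:
min_coins(0) = 0
min_coins(1) = min(1+min_coins(0)=1+0=1) = 1
min_coins(2) = min(1+min_coins(1)=1+1=2, 1+min_coins(0)=1+0=1) = 1
min_coins(3) = min(1+min_coins(2)=1+1=2, 1+min_coins(1)=1+1=2) = 2
min_coins(4) = min(1+min_coins(3)=1+2=3, 1+min_coins(2)=1+1=2, 1+min_coins(0)=1+0=1) = 1
min_coins(5) = min(1+min_coins(4)=1+1=2, 1+min_coins(3)=1+2=3, 1+min_coins(1)=1+1=2) = 2
min_coins(6) = min(1+min_coins(5)=1+2=3, 1+min_coins(4)=1+1=2, 1+min_coins(2)=1+1=2) = 2
min_coins(7) = min(1+min_coins(6)=1+2=3, 1+min_coins(5)=1+2=3, 1+min_coins(3)=1+2=3, 1+min_coins(0)=1+0=1) = 1
min_coins(8) = min(1+min_coins(7)=1+1=2, 1+min_coins(6)=1+2=3, 1+min_coins(4)=1+1=2, 1+min_coins(1)=1+1=2) = 2
min_coins(9) = min(1+min_coins(8)=1+2=3, 1+min_coins(7)=1+1=2, 1+min_coins(5)=1+2=3, 1+min_coins(2)=1+1=2) = 2
min_coins(10) = min(1+min_coins(9)=1+2=3, 1+min_coins(8)=1+2=3, 1+min_coins(6)=1+2=3, 1+min_coins(3)=1+2=3) = 3
min_coins(11) = min(1+min_coins(10)=1+3=4, 1+min_coins(9)=1+2=3, 1+min_coins(7)=1+1=2, 1+min_coins(4)=1+1=2, 1+min_coins(0)=1+0=1) = 1
min_coins(12) = min(1+min_coins(11)=1+1=2, 1+min_coins(10)=1+3=4, 1+min_coins(8)=1+2=3, 1+min_coins(5)=1+2=3, 1+min_coins(1)=1+1=2) = 2

2


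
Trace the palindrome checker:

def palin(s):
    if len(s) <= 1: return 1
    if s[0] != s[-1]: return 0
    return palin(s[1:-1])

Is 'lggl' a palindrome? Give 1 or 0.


palin('lggl'): s[0]='l' == s[-1]='l' -> check palin('gg')
palin('gg'): s[0]='g' == s[-1]='g' -> check palin('')
palin(''): len <= 1 -> return 1  (base case)
Result: 1 (palindrome)

1


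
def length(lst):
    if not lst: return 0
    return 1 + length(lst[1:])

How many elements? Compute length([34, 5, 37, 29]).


length([34, 5, 37, 29]) = 1 + length([5, 37, 29])
length([5, 37, 29]) = 1 + length([37, 29])
length([37, 29]) = 1 + length([29])
length([29]) = 1 + length([])
length([]) = 0  (base case)
Unwinding: 1 + 1 + 1 + 1 + 0 = 4

4


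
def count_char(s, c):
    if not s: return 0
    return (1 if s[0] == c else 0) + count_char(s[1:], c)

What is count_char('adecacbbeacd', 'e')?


s[0]='a' != 'e' -> 0
s[0]='d' != 'e' -> 0
s[0]='e' == 'e' -> 1
s[0]='c' != 'e' -> 0
s[0]='a' != 'e' -> 0
s[0]='c' != 'e' -> 0
s[0]='b' != 'e' -> 0
s[0]='b' != 'e' -> 0
s[0]='e' == 'e' -> 1
s[0]='a' != 'e' -> 0
s[0]='c' != 'e' -> 0
s[0]='d' != 'e' -> 0
Sum: 0 + 0 + 1 + 0 + 0 + 0 + 0 + 0 + 1 + 0 + 0 + 0 = 2

2


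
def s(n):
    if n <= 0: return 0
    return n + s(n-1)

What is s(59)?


s(59)
= 59 + 58 + 57 + 56 + 55 + 54 + 53 + 52 + 51 + 50 + 49 + 48 + 47 + 46 + 45 + 44 + 43 + 42 + 41 + 40 + 39 + 38 + 37 + 36 + 35 + 34 + 33 + 32 + 31 + 30 + 29 + 28 + 27 + 26 + 25 + 24 + 23 + 22 + 21 + 20 + 19 + 18 + 17 + 16 + 15 + 14 + 13 + 12 + 11 + 10 + 9 + 8 + 7 + 6 + 5 + 4 + 3 + 2 + 1 + s(0)
= 59 + 58 + 57 + 56 + 55 + 54 + 53 + 52 + 51 + 50 + 49 + 48 + 47 + 46 + 45 + 44 + 43 + 42 + 41 + 40 + 39 + 38 + 37 + 36 + 35 + 34 + 33 + 32 + 31 + 30 + 29 + 28 + 27 + 26 + 25 + 24 + 23 + 22 + 21 + 20 + 19 + 18 + 17 + 16 + 15 + 14 + 13 + 12 + 11 + 10 + 9 + 8 + 7 + 6 + 5 + 4 + 3 + 2 + 1 + 0
= 1770

1770


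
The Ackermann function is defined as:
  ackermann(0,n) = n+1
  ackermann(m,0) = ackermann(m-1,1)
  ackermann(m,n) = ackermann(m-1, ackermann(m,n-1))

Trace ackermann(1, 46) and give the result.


ackermann(1, 46) = ackermann(0, ackermann(1, 45))
  ackermann(1, 45) = ackermann(0, ackermann(1, 44))
    ackermann(1, 44) = ackermann(0, ackermann(1, 43))
      ackermann(1, 43) = ackermann(0, ackermann(1, 42))
        ackermann(1, 42) = ackermann(0, ackermann(1, 41))
          ackermann(1, 41) = ackermann(0, ackermann(1, 40))
          ackermann(1, 40) = ackermann(0, ackermann(1, 39))
          ackermann(1, 39) = ackermann(0, ackermann(1, 38))
          ackermann(1, 38) = ackermann(0, ackermann(1, 37))
          ackermann(1, 37) = ackermann(0, ackermann(1, 36))
          ackermann(1, 36) = ackermann(0, ackermann(1, 35))
          ackermann(1, 35) = ackermann(0, ackermann(1, 34))
          ackermann(1, 34) = ackermann(0, ackermann(1, 33))
          ackermann(1, 33) = ackermann(0, ackermann(1, 32))
          ackermann(1, 32) = ackermann(0, ackermann(1, 31))
          ackermann(1, 31) = ackermann(0, ackermann(1, 30))
          ackermann(1, 30) = ackermann(0, ackermann(1, 29))
          ackermann(1, 29) = ackermann(0, ackermann(1, 28))
          ackermann(1, 28) = ackermann(0, ackermann(1, 27))
          ackermann(1, 27) = ackermann(0, ackermann(1, 26))
          ackermann(1, 26) = ackermann(0, ackermann(1, 25))
          ackermann(1, 25) = ackermann(0, ackermann(1, 24))
          ackermann(1, 24) = ackermann(0, ackermann(1, 23))
          ackermann(1, 23) = ackermann(0, ackermann(1, 22))
          ackermann(1, 22) = ackermann(0, ackermann(1, 21))
... (trace truncated)
Result: ackermann(1, 46) = 48

48


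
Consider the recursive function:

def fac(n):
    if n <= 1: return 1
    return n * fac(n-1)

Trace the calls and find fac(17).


fac(17)
= 17 * fac(16)
= 17 * 16 * fac(15)
= 17 * 16 * 15 * fac(14)
= 17 * 16 * 15 * 14 * fac(13)
= 17 * 16 * 15 * 14 * 13 * fac(12)
= 17 * 16 * 15 * 14 * 13 * 12 * fac(11)
= 17 * 16 * 15 * 14 * 13 * 12 * 11 * fac(10)
= 17 * 16 * 15 * 14 * 13 * 12 * 11 * 10 * fac(9)
= 17 * 16 * 15 * 14 * 13 * 12 * 11 * 10 * 9 * fac(8)
= 17 * 16 * 15 * 14 * 13 * 12 * 11 * 10 * 9 * 8 * fac(7)
= 17 * 16 * 15 * 14 * 13 * 12 * 11 * 10 * 9 * 8 * 7 * fac(6)
= 17 * 16 * 15 * 14 * 13 * 12 * 11 * 10 * 9 * 8 * 7 * 6 * fac(5)
= 17 * 16 * 15 * 14 * 13 * 12 * 11 * 10 * 9 * 8 * 7 * 6 * 5 * fac(4)
= 17 * 16 * 15 * 14 * 13 * 12 * 11 * 10 * 9 * 8 * 7 * 6 * 5 * 4 * fac(3)
= 17 * 16 * 15 * 14 * 13 * 12 * 11 * 10 * 9 * 8 * 7 * 6 * 5 * 4 * 3 * fac(2)
= 17 * 16 * 15 * 14 * 13 * 12 * 11 * 10 * 9 * 8 * 7 * 6 * 5 * 4 * 3 * 2 * fac(1)
= 17 * 16 * 15 * 14 * 13 * 12 * 11 * 10 * 9 * 8 * 7 * 6 * 5 * 4 * 3 * 2 * 1
= 355687428096000

355687428096000


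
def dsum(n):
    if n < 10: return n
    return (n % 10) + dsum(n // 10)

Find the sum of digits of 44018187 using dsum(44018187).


dsum(44018187) = 7 + dsum(4401818)
dsum(4401818) = 8 + dsum(440181)
dsum(440181) = 1 + dsum(44018)
dsum(44018) = 8 + dsum(4401)
dsum(4401) = 1 + dsum(440)
dsum(440) = 0 + dsum(44)
dsum(44) = 4 + dsum(4)
dsum(4) = 4  (base case)
Total: 7 + 8 + 1 + 8 + 1 + 0 + 4 + 4 = 33

33


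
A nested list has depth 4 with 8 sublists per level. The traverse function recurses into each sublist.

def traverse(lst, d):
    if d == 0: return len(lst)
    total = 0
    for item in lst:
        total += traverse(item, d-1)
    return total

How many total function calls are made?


At depth 0 (root): 1 call
At depth 1: each of 1 parents calls traverse on 8 children = 8 calls
At depth 2: each of 8 parents calls traverse on 8 children = 64 calls
At depth 3: each of 64 parents calls traverse on 8 children = 512 calls
At depth 4: each of 512 parents calls traverse on 8 children = 4096 calls
Total: 1 + 8 + 64 + 512 + 4096 = 4681

4681


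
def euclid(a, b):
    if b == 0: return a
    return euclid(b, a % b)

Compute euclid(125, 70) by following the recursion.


euclid(125, 70) = euclid(70, 55)
euclid(70, 55) = euclid(55, 15)
euclid(55, 15) = euclid(15, 10)
euclid(15, 10) = euclid(10, 5)
euclid(10, 5) = euclid(5, 0)
euclid(5, 0) = 5  (base case)

5


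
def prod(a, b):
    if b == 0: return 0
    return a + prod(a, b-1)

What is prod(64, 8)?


prod(64, 8) = 64 + prod(64, 7)
prod(64, 7) = 64 + prod(64, 6)
prod(64, 6) = 64 + prod(64, 5)
prod(64, 5) = 64 + prod(64, 4)
prod(64, 4) = 64 + prod(64, 3)
prod(64, 3) = 64 + prod(64, 2)
prod(64, 2) = 64 + prod(64, 1)
prod(64, 1) = 64 + prod(64, 0)
prod(64, 0) = 0  (base case)
Total: 64 + 64 + 64 + 64 + 64 + 64 + 64 + 64 + 0 = 512

512


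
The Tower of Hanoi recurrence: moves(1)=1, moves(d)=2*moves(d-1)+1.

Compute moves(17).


moves(17) = 2 * moves(16) + 1
moves(16) = 2 * moves(15) + 1
moves(15) = 2 * moves(14) + 1
moves(14) = 2 * moves(13) + 1
moves(13) = 2 * moves(12) + 1
moves(12) = 2 * moves(11) + 1
moves(11) = 2 * moves(10) + 1
moves(10) = 2 * moves(9) + 1
moves(9) = 2 * moves(8) + 1
moves(8) = 2 * moves(7) + 1
moves(7) = 2 * moves(6) + 1
moves(6) = 2 * moves(5) + 1
moves(5) = 2 * moves(4) + 1
moves(4) = 2 * moves(3) + 1
moves(3) = 2 * moves(2) + 1
moves(2) = 2 * moves(1) + 1
moves(1) = 1  (base case)
moves(2) = 2 * 1 + 1 = 3
moves(3) = 2 * 3 + 1 = 7
moves(4) = 2 * 7 + 1 = 15
moves(5) = 2 * 15 + 1 = 31
moves(6) = 2 * 31 + 1 = 63
moves(7) = 2 * 63 + 1 = 127
moves(8) = 2 * 127 + 1 = 255
moves(9) = 2 * 255 + 1 = 511
moves(10) = 2 * 511 + 1 = 1023
moves(11) = 2 * 1023 + 1 = 2047
moves(12) = 2 * 2047 + 1 = 4095
moves(13) = 2 * 4095 + 1 = 8191
moves(14) = 2 * 8191 + 1 = 16383
moves(15) = 2 * 16383 + 1 = 32767
moves(16) = 2 * 32767 + 1 = 65535
moves(17) = 2 * 65535 + 1 = 131071

131071


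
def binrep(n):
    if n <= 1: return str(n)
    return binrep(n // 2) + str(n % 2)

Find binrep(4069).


binrep(4069) = binrep(2034) + '1'
binrep(2034) = binrep(1017) + '0'
binrep(1017) = binrep(508) + '1'
binrep(508) = binrep(254) + '0'
binrep(254) = binrep(127) + '0'
binrep(127) = binrep(63) + '1'
binrep(63) = binrep(31) + '1'
binrep(31) = binrep(15) + '1'
binrep(15) = binrep(7) + '1'
binrep(7) = binrep(3) + '1'
binrep(3) = binrep(1) + '1'
binrep(1) = '1'  (base case)
Concatenating: '1' + '1' + '1' + '1' + '1' + '1' + '1' + '0' + '0' + '1' + '0' + '1' = '111111100101'

111111100101


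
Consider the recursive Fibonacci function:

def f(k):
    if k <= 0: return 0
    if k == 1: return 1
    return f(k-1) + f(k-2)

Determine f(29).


Computing f(29) bottom-up:
f(0) = 0
f(1) = 1
f(2) = f(1) + f(0) = 1 + 0 = 1
f(3) = f(2) + f(1) = 1 + 1 = 2
f(4) = f(3) + f(2) = 2 + 1 = 3
f(5) = f(4) + f(3) = 3 + 2 = 5
f(6) = f(5) + f(4) = 5 + 3 = 8
f(7) = f(6) + f(5) = 8 + 5 = 13
f(8) = f(7) + f(6) = 13 + 8 = 21
f(9) = f(8) + f(7) = 21 + 13 = 34
f(10) = f(9) + f(8) = 34 + 21 = 55
f(11) = f(10) + f(9) = 55 + 34 = 89
f(12) = f(11) + f(10) = 89 + 55 = 144
f(13) = f(12) + f(11) = 144 + 89 = 233
f(14) = f(13) + f(12) = 233 + 144 = 377
f(15) = f(14) + f(13) = 377 + 233 = 610
f(16) = f(15) + f(14) = 610 + 377 = 987
f(17) = f(16) + f(15) = 987 + 610 = 1597
f(18) = f(17) + f(16) = 1597 + 987 = 2584
f(19) = f(18) + f(17) = 2584 + 1597 = 4181
f(20) = f(19) + f(18) = 4181 + 2584 = 6765
f(21) = f(20) + f(19) = 6765 + 4181 = 10946
f(22) = f(21) + f(20) = 10946 + 6765 = 17711
f(23) = f(22) + f(21) = 17711 + 10946 = 28657
f(24) = f(23) + f(22) = 28657 + 17711 = 46368
f(25) = f(24) + f(23) = 46368 + 28657 = 75025
f(26) = f(25) + f(24) = 75025 + 46368 = 121393
f(27) = f(26) + f(25) = 121393 + 75025 = 196418
f(28) = f(27) + f(26) = 196418 + 121393 = 317811
f(29) = f(28) + f(27) = 317811 + 196418 = 514229

514229
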